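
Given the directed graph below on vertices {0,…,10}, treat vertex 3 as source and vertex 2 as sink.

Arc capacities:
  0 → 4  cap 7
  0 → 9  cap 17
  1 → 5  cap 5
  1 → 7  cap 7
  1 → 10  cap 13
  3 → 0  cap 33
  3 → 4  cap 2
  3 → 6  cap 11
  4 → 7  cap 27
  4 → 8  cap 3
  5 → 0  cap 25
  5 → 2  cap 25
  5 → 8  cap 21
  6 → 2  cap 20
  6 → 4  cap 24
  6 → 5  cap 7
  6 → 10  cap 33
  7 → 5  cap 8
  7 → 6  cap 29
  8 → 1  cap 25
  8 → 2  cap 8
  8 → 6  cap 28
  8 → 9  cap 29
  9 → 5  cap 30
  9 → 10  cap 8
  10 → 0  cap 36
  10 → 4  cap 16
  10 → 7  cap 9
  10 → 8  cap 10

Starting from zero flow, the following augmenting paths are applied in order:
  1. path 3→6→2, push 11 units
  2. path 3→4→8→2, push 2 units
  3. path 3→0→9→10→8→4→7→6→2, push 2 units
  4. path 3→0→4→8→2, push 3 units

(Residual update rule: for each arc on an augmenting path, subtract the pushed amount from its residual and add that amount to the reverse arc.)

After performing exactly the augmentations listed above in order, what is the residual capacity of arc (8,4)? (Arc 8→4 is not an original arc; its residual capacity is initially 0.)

after path 1 (3→6→2, push 11): res(8,4)=0
after path 2 (3→4→8→2, push 2): res(8,4)=2
after path 3 (3→0→9→10→8→4→7→6→2, push 2): res(8,4)=0
after path 4 (3→0→4→8→2, push 3): res(8,4)=3

Residual capacity of (8,4): 3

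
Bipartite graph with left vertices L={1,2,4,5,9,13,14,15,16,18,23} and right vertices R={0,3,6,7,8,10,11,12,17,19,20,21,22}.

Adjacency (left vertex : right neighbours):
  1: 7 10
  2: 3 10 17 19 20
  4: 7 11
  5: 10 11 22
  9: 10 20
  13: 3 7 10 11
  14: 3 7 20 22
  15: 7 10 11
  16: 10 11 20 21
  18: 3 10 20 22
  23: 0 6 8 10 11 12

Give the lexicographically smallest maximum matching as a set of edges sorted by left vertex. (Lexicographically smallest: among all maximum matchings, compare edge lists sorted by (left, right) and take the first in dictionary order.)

Lex-smallest maximum matching: {(1,7), (2,17), (4,11), (5,10), (9,20), (13,3), (14,22), (16,21), (23,0)}

|M| = 9 (so the lex-smallest maximum matching has 9 edges)
process left vertices in ascending order; for each, take the smallest-labelled available neighbour that still permits 9 edges overall, or leave it unmatched if none does
lex-smallest matching: {1-7, 2-17, 4-11, 5-10, 9-20, 13-3, 14-22, 16-21, 23-0}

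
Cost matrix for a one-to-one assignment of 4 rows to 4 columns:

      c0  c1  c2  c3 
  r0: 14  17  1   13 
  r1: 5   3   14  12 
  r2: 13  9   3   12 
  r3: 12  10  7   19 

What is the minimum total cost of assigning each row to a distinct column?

Minimum assignment cost: 28

one of 2 optimal assignments: row0→col2 (cost 1), row1→col0 (cost 5), row2→col3 (cost 12), row3→col1 (cost 10)
total = 1 + 5 + 12 + 10 = 28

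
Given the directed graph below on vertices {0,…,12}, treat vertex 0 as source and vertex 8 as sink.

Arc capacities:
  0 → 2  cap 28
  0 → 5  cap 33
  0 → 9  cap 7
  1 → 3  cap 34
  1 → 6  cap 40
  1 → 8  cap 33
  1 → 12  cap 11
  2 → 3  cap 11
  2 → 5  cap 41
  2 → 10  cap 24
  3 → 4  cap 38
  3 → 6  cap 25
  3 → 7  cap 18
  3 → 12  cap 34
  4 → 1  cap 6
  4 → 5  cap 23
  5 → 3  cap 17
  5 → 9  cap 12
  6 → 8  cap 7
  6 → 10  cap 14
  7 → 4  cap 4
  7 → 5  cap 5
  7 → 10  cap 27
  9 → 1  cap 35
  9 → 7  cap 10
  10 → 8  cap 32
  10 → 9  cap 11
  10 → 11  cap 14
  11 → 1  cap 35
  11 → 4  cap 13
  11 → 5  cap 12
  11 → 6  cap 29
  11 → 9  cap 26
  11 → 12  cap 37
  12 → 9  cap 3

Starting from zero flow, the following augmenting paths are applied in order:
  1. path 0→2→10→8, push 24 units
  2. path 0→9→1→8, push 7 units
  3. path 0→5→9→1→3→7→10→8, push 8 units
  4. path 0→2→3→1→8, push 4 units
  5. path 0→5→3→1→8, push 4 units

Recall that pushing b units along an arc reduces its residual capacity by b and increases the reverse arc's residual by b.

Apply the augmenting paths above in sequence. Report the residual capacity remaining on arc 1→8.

Residual capacity of (1,8): 18

after path 1 (0→2→10→8, push 24): res(1,8)=33
after path 2 (0→9→1→8, push 7): res(1,8)=26
after path 3 (0→5→9→1→3→7→10→8, push 8): res(1,8)=26
after path 4 (0→2→3→1→8, push 4): res(1,8)=22
after path 5 (0→5→3→1→8, push 4): res(1,8)=18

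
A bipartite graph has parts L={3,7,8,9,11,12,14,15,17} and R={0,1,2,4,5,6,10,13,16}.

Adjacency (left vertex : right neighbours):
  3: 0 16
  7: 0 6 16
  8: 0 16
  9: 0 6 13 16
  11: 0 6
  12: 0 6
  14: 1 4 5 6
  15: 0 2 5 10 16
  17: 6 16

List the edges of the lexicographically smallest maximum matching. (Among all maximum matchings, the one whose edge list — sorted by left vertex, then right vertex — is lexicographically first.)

|M| = 6 (so the lex-smallest maximum matching has 6 edges)
process left vertices in ascending order; for each, take the smallest-labelled available neighbour that still permits 6 edges overall, or leave it unmatched if none does
lex-smallest matching: {3-0, 7-6, 8-16, 9-13, 14-1, 15-2}

Lex-smallest maximum matching: {(3,0), (7,6), (8,16), (9,13), (14,1), (15,2)}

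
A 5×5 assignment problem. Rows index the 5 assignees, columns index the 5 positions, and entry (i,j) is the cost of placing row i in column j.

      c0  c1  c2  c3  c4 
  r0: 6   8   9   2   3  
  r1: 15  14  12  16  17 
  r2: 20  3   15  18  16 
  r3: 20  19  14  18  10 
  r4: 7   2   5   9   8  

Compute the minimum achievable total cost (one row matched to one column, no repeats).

Minimum assignment cost: 34

optimal assignment: row0→col3 (cost 2), row1→col2 (cost 12), row2→col1 (cost 3), row3→col4 (cost 10), row4→col0 (cost 7)
total = 2 + 12 + 3 + 10 + 7 = 34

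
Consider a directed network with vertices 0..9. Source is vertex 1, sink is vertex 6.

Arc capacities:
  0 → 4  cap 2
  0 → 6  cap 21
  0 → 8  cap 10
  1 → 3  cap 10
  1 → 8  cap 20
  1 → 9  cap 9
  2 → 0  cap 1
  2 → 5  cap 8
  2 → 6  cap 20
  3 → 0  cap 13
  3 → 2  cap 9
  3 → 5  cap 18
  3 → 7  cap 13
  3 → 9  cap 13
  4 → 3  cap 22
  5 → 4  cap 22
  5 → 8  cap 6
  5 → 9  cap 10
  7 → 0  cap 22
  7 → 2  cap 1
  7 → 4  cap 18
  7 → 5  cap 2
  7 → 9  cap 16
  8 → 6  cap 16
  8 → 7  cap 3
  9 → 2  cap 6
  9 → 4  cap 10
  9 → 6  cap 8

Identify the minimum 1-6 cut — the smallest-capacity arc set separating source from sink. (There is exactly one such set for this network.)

augment #1: 1→8→6 push 16
augment #2: 1→9→6 push 8
augment #3: 1→3→0→6 push 10
augment #4: 1→9→2→6 push 1
augment #5: 1→8→7→0→6 push 3
max flow = 38; residual-reachable set from 1 gives S-side
cut edges (S→T): {(1,3), (1,9), (8,6), (8,7)} total cap 38

Min-cut arcs: {(1,3), (1,9), (8,6), (8,7)} (total capacity 38)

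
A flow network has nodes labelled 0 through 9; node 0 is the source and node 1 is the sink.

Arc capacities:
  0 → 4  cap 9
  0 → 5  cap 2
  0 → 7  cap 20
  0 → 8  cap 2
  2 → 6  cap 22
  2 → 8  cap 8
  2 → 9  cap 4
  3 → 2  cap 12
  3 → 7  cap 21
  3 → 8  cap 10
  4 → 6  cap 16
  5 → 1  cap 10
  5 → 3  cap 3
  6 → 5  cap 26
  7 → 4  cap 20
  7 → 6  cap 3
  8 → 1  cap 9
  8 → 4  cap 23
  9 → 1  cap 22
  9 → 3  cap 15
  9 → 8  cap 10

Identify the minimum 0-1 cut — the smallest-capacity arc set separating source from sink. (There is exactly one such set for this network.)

augment #1: 0→5→1 push 2
augment #2: 0→8→1 push 2
augment #3: 0→4→6→5→1 push 8
augment #4: 0→4→6→5→3→8→1 push 1
augment #5: 0→7→6→5→3→8→1 push 2
max flow = 15; residual-reachable set from 0 gives S-side
cut edges (S→T): {(0,8), (5,1), (5,3)} total cap 15

Min-cut arcs: {(0,8), (5,1), (5,3)} (total capacity 15)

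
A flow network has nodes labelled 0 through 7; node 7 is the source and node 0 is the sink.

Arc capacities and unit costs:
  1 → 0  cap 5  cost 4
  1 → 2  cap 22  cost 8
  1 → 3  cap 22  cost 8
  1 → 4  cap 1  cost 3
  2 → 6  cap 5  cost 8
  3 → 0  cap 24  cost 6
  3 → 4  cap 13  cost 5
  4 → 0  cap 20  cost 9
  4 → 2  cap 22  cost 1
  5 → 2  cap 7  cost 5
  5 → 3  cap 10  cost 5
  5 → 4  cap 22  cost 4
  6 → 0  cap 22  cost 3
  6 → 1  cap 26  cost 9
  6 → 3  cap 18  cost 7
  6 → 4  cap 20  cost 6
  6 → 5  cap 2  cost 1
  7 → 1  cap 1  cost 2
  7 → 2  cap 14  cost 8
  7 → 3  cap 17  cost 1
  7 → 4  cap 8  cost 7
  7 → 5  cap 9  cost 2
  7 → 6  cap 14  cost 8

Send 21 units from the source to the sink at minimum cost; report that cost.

shortest-cost path #1: 7→1→0 push 1 @ unit cost 6 (adds 6)
shortest-cost path #2: 7→3→0 push 17 @ unit cost 7 (adds 119)
shortest-cost path #3: 7→6→0 push 3 @ unit cost 11 (adds 33)
total cost = 158

Minimum cost for 21 units: 158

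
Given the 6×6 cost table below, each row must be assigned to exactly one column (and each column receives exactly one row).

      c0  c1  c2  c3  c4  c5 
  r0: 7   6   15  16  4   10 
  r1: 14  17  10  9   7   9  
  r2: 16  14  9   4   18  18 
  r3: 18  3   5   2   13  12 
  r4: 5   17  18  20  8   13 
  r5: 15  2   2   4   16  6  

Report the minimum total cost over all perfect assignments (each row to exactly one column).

optimal assignment: row0→col4 (cost 4), row1→col5 (cost 9), row2→col3 (cost 4), row3→col1 (cost 3), row4→col0 (cost 5), row5→col2 (cost 2)
total = 4 + 9 + 4 + 3 + 5 + 2 = 27

Minimum assignment cost: 27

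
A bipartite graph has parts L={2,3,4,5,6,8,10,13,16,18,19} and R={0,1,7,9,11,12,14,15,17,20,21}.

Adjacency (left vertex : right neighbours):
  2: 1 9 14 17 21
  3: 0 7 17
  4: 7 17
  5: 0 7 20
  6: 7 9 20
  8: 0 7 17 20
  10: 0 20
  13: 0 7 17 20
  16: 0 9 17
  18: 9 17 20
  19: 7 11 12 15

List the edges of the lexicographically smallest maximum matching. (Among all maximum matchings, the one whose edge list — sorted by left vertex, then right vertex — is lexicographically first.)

Lex-smallest maximum matching: {(2,1), (3,0), (4,7), (5,20), (6,9), (8,17), (19,11)}

|M| = 7 (so the lex-smallest maximum matching has 7 edges)
process left vertices in ascending order; for each, take the smallest-labelled available neighbour that still permits 7 edges overall, or leave it unmatched if none does
lex-smallest matching: {2-1, 3-0, 4-7, 5-20, 6-9, 8-17, 19-11}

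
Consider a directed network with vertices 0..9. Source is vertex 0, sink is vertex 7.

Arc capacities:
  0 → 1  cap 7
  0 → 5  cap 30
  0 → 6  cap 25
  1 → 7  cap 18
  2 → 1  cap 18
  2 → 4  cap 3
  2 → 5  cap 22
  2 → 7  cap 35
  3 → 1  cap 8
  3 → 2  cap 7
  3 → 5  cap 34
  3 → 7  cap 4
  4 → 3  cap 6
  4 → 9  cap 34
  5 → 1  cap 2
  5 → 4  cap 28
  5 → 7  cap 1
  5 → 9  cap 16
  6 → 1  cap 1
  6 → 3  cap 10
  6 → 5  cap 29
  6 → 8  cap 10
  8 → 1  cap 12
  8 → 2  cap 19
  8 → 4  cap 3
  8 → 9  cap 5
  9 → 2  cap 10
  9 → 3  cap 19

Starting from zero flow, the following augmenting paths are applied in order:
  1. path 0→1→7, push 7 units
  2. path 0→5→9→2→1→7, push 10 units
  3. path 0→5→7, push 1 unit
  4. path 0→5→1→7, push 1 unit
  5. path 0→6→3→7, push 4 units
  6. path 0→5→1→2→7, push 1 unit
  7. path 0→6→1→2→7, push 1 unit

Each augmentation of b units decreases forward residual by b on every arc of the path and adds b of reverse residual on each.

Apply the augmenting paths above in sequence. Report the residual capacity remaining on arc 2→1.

after path 1 (0→1→7, push 7): res(2,1)=18
after path 2 (0→5→9→2→1→7, push 10): res(2,1)=8
after path 3 (0→5→7, push 1): res(2,1)=8
after path 4 (0→5→1→7, push 1): res(2,1)=8
after path 5 (0→6→3→7, push 4): res(2,1)=8
after path 6 (0→5→1→2→7, push 1): res(2,1)=9
after path 7 (0→6→1→2→7, push 1): res(2,1)=10

Residual capacity of (2,1): 10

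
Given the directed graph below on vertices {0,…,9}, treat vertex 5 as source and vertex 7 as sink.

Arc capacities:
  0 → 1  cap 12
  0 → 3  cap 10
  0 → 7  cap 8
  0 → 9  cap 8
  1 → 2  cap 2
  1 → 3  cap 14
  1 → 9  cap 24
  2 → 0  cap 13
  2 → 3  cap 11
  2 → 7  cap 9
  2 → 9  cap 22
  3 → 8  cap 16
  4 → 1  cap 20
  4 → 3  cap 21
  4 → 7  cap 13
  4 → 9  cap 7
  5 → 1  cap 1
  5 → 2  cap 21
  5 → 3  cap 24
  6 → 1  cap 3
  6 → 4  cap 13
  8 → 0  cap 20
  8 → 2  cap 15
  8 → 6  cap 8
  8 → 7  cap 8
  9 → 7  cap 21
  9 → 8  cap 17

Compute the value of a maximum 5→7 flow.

augment #1: 5→2→7 bottleneck 9, total now 9
augment #2: 5→1→9→7 bottleneck 1, total now 10
augment #3: 5→2→0→7 bottleneck 8, total now 18
augment #4: 5→2→9→7 bottleneck 4, total now 22
augment #5: 5→3→8→7 bottleneck 8, total now 30
augment #6: 5→3→8→0→9→7 bottleneck 8, total now 38

Maximum flow value: 38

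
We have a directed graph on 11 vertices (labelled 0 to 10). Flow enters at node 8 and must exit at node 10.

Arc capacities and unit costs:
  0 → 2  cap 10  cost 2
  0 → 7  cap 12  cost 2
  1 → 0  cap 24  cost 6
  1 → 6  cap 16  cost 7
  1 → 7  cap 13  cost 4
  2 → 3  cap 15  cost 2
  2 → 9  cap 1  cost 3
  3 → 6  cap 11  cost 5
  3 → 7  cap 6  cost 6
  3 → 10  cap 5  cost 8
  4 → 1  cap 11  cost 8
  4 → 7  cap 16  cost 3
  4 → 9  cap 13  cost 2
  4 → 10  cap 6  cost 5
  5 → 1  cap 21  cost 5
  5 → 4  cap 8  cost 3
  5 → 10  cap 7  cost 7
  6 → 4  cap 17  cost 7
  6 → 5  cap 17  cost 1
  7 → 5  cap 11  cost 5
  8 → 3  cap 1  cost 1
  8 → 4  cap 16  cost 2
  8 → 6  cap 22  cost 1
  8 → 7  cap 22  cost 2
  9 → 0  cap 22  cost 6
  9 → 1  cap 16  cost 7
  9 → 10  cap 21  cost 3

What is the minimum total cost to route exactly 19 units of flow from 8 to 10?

shortest-cost path #1: 8→4→10 push 6 @ unit cost 7 (adds 42)
shortest-cost path #2: 8→4→9→10 push 10 @ unit cost 7 (adds 70)
shortest-cost path #3: 8→3→10 push 1 @ unit cost 9 (adds 9)
shortest-cost path #4: 8→6→5→10 push 2 @ unit cost 9 (adds 18)
total cost = 139

Minimum cost for 19 units: 139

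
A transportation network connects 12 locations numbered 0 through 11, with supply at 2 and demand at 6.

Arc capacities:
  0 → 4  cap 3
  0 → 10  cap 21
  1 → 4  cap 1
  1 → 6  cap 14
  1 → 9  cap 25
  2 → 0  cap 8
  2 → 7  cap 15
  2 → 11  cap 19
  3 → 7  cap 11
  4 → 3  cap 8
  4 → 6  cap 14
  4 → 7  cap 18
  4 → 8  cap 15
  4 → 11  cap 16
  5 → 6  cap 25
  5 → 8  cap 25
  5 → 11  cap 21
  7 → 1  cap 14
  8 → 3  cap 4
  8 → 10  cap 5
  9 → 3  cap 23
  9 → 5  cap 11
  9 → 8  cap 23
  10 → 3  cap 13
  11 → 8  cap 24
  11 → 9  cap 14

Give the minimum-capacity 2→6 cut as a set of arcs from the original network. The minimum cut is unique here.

Min-cut arcs: {(0,4), (7,1), (9,5)} (total capacity 28)

augment #1: 2→0→4→6 push 3
augment #2: 2→7→1→6 push 14
augment #3: 2→11→9→5→6 push 11
max flow = 28; residual-reachable set from 2 gives S-side
cut edges (S→T): {(0,4), (7,1), (9,5)} total cap 28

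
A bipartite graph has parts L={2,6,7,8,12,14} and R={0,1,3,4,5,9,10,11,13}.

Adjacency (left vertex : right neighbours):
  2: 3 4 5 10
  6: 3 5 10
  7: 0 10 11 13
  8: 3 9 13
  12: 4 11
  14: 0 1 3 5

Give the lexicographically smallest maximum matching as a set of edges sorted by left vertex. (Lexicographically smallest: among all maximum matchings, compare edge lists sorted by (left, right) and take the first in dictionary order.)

|M| = 6 (so the lex-smallest maximum matching has 6 edges)
process left vertices in ascending order; for each, take the smallest-labelled available neighbour that still permits 6 edges overall, or leave it unmatched if none does
lex-smallest matching: {2-3, 6-5, 7-0, 8-9, 12-4, 14-1}

Lex-smallest maximum matching: {(2,3), (6,5), (7,0), (8,9), (12,4), (14,1)}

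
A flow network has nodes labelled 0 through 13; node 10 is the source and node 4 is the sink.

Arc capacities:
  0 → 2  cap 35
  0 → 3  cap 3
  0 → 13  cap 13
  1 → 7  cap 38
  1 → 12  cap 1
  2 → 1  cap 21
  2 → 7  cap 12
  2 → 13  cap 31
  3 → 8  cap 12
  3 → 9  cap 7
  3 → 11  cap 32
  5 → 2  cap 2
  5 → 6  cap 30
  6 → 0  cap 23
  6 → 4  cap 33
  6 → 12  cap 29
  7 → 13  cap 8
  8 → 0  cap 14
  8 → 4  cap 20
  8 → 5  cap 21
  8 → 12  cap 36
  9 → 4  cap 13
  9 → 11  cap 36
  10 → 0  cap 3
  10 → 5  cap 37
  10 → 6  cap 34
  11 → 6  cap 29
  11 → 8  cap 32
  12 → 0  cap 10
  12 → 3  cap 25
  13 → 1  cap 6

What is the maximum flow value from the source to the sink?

Maximum flow value: 60

augment #1: 10→6→4 bottleneck 33, total now 33
augment #2: 10→0→3→8→4 bottleneck 3, total now 36
augment #3: 10→6→12→3→8→4 bottleneck 1, total now 37
augment #4: 10→5→6→12→3→8→4 bottleneck 8, total now 45
augment #5: 10→5→6→12→3→9→4 bottleneck 7, total now 52
augment #6: 10→5→6→12→3→11→8→4 bottleneck 8, total now 60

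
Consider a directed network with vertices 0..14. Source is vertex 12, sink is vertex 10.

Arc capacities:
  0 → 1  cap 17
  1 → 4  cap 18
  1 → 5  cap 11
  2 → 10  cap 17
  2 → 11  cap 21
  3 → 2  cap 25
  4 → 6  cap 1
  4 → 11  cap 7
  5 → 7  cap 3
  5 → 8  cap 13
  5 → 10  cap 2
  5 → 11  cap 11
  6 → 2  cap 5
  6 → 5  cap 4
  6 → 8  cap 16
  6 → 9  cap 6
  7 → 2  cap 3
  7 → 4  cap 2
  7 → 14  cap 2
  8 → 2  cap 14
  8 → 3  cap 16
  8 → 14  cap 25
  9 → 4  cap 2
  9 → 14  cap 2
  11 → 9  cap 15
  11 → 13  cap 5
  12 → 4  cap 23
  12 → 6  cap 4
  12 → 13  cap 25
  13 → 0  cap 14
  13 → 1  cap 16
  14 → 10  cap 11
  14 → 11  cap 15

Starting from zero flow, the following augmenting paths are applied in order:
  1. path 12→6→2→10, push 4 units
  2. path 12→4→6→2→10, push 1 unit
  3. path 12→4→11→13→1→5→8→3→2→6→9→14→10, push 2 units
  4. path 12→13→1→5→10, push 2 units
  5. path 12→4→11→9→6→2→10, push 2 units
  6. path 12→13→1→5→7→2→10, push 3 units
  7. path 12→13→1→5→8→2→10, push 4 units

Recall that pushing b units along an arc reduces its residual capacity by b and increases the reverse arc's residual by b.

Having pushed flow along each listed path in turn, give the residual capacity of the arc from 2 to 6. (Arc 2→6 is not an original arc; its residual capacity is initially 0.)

Residual capacity of (2,6): 5

after path 1 (12→6→2→10, push 4): res(2,6)=4
after path 2 (12→4→6→2→10, push 1): res(2,6)=5
after path 3 (12→4→11→13→1→5→8→3→2→6→9→14→10, push 2): res(2,6)=3
after path 4 (12→13→1→5→10, push 2): res(2,6)=3
after path 5 (12→4→11→9→6→2→10, push 2): res(2,6)=5
after path 6 (12→13→1→5→7→2→10, push 3): res(2,6)=5
after path 7 (12→13→1→5→8→2→10, push 4): res(2,6)=5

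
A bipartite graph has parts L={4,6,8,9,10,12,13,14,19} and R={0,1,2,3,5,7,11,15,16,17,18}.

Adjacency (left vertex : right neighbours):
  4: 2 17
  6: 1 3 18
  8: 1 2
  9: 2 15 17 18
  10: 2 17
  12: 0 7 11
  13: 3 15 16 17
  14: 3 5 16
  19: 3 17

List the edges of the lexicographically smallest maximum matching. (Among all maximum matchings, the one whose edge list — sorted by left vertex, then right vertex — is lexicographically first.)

Lex-smallest maximum matching: {(4,2), (6,18), (8,1), (9,15), (10,17), (12,0), (13,16), (14,5), (19,3)}

|M| = 9 (so the lex-smallest maximum matching has 9 edges)
process left vertices in ascending order; for each, take the smallest-labelled available neighbour that still permits 9 edges overall, or leave it unmatched if none does
lex-smallest matching: {4-2, 6-18, 8-1, 9-15, 10-17, 12-0, 13-16, 14-5, 19-3}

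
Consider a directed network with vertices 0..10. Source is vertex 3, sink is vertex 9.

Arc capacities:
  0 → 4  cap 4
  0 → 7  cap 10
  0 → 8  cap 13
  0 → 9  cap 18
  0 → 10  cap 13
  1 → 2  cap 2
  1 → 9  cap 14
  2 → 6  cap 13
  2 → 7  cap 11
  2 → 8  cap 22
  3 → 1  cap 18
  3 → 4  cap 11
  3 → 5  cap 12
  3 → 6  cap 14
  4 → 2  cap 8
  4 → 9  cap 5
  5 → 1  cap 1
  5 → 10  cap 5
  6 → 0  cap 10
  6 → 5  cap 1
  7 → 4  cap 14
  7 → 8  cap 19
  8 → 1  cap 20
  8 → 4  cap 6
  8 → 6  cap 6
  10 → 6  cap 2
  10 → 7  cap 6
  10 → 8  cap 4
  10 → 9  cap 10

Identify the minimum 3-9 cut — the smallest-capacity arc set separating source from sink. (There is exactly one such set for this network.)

Min-cut arcs: {(1,9), (4,9), (5,10), (6,0)} (total capacity 34)

augment #1: 3→1→9 push 14
augment #2: 3→4→9 push 5
augment #3: 3→5→10→9 push 5
augment #4: 3→6→0→9 push 10
max flow = 34; residual-reachable set from 3 gives S-side
cut edges (S→T): {(1,9), (4,9), (5,10), (6,0)} total cap 34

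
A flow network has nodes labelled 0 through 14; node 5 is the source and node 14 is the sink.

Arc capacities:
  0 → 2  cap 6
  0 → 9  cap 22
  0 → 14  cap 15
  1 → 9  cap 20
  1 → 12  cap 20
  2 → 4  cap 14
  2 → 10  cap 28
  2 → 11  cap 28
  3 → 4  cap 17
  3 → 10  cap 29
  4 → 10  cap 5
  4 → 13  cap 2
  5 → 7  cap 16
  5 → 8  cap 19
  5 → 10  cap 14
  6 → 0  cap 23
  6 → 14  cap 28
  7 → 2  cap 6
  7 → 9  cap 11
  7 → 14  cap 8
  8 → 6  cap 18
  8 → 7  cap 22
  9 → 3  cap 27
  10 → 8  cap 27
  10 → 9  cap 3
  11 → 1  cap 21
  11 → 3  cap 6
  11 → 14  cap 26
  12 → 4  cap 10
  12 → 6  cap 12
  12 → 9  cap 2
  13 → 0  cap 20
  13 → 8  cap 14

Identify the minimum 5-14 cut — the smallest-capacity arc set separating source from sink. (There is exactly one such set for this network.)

Min-cut arcs: {(4,13), (7,2), (7,14), (8,6)} (total capacity 34)

augment #1: 5→7→14 push 8
augment #2: 5→8→6→14 push 18
augment #3: 5→7→2→11→14 push 6
augment #4: 5→7→9→3→4→13→0→14 push 2
max flow = 34; residual-reachable set from 5 gives S-side
cut edges (S→T): {(4,13), (7,2), (7,14), (8,6)} total cap 34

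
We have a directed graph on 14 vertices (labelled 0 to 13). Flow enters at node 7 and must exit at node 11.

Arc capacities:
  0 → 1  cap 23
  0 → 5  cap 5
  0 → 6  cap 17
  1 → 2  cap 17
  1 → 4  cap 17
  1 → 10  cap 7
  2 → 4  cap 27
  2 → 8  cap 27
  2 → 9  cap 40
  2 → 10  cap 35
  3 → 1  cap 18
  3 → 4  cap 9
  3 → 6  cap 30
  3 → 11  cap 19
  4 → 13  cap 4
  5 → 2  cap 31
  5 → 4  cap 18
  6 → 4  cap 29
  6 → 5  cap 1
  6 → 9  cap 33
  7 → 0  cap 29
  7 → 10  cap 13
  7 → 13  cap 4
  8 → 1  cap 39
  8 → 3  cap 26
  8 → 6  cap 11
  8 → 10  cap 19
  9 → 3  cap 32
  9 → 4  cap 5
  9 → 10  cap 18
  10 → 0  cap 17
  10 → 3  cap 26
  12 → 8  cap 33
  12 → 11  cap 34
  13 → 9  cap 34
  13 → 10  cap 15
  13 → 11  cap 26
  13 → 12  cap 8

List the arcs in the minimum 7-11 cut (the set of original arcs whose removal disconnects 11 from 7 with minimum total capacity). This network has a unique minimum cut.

Min-cut arcs: {(3,11), (4,13), (7,13)} (total capacity 27)

augment #1: 7→13→11 push 4
augment #2: 7→10→3→11 push 13
augment #3: 7→0→1→4→13→11 push 4
augment #4: 7→0→1→10→3→11 push 6
max flow = 27; residual-reachable set from 7 gives S-side
cut edges (S→T): {(3,11), (4,13), (7,13)} total cap 27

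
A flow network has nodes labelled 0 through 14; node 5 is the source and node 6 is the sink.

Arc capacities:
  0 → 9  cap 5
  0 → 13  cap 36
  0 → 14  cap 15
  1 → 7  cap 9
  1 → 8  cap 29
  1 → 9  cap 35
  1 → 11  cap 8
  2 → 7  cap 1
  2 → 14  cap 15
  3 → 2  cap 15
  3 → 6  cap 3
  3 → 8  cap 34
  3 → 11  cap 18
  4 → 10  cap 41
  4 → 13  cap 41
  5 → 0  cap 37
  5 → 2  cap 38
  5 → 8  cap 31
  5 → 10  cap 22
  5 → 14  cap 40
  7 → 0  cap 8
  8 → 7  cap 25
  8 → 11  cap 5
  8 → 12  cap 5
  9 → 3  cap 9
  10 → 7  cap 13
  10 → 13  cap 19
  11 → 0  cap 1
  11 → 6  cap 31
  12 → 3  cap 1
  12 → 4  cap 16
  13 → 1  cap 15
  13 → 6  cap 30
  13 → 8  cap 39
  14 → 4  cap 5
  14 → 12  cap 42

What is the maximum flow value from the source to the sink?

augment #1: 5→0→13→6 bottleneck 30, total now 30
augment #2: 5→8→11→6 bottleneck 5, total now 35
augment #3: 5→0→9→3→6 bottleneck 3, total now 38
augment #4: 5→0→9→3→11→6 bottleneck 2, total now 40
augment #5: 5→0→13→1→11→6 bottleneck 2, total now 42
augment #6: 5→8→12→3→11→6 bottleneck 1, total now 43
augment #7: 5→10→13→1→11→6 bottleneck 6, total now 49
augment #8: 5→10→13→1→9→3→11→6 bottleneck 4, total now 53

Maximum flow value: 53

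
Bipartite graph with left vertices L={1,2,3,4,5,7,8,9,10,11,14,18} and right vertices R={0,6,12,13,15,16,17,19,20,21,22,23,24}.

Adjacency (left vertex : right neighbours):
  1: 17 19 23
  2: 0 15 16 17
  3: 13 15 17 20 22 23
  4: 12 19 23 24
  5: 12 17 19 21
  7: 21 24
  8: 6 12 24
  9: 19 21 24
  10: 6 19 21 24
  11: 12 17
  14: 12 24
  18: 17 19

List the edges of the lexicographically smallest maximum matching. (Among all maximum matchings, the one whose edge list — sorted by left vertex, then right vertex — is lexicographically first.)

Lex-smallest maximum matching: {(1,17), (2,0), (3,13), (4,23), (5,12), (7,21), (8,6), (9,19), (10,24)}

|M| = 9 (so the lex-smallest maximum matching has 9 edges)
process left vertices in ascending order; for each, take the smallest-labelled available neighbour that still permits 9 edges overall, or leave it unmatched if none does
lex-smallest matching: {1-17, 2-0, 3-13, 4-23, 5-12, 7-21, 8-6, 9-19, 10-24}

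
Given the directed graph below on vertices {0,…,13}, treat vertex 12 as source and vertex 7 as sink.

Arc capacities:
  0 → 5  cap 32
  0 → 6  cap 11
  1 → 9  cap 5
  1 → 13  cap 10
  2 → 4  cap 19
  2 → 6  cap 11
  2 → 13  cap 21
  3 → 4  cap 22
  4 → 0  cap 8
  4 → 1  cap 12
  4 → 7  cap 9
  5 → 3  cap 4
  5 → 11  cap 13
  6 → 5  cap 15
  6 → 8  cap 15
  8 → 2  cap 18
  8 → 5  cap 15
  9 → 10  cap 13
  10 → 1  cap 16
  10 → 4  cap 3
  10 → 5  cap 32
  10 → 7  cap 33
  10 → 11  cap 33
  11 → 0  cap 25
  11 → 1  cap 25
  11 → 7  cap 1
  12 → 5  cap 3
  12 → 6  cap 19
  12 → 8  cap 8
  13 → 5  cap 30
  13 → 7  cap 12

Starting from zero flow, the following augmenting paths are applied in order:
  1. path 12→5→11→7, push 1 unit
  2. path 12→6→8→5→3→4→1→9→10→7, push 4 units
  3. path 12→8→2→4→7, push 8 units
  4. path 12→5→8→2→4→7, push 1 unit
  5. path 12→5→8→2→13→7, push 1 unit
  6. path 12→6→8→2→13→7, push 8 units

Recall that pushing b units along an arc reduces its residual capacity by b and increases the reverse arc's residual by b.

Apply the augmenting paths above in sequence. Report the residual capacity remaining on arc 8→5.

after path 1 (12→5→11→7, push 1): res(8,5)=15
after path 2 (12→6→8→5→3→4→1→9→10→7, push 4): res(8,5)=11
after path 3 (12→8→2→4→7, push 8): res(8,5)=11
after path 4 (12→5→8→2→4→7, push 1): res(8,5)=12
after path 5 (12→5→8→2→13→7, push 1): res(8,5)=13
after path 6 (12→6→8→2→13→7, push 8): res(8,5)=13

Residual capacity of (8,5): 13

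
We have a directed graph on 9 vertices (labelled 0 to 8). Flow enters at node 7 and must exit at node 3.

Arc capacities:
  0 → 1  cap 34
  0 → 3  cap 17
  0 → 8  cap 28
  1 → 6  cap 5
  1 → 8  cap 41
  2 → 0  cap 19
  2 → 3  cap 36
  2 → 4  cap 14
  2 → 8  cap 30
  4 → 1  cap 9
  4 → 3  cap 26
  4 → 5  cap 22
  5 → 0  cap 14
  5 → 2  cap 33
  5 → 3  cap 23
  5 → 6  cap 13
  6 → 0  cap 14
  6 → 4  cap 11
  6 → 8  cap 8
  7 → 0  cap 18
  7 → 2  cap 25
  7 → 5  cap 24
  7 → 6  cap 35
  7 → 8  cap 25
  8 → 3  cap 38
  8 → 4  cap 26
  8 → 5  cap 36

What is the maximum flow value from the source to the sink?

Maximum flow value: 125

augment #1: 7→0→3 bottleneck 17, total now 17
augment #2: 7→2→3 bottleneck 25, total now 42
augment #3: 7→5→3 bottleneck 23, total now 65
augment #4: 7→8→3 bottleneck 25, total now 90
augment #5: 7→0→8→3 bottleneck 1, total now 91
augment #6: 7→5→2→3 bottleneck 1, total now 92
augment #7: 7→6→4→3 bottleneck 11, total now 103
augment #8: 7→6→8→3 bottleneck 8, total now 111
augment #9: 7→6→0→8→3 bottleneck 4, total now 115
augment #10: 7→6→0→8→4→3 bottleneck 10, total now 125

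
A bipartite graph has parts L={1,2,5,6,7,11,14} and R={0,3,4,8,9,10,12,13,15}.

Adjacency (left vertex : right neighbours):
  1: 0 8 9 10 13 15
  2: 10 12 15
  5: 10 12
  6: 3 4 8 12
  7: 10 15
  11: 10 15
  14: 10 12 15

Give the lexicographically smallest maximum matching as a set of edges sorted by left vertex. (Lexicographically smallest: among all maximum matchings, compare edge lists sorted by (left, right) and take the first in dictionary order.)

Lex-smallest maximum matching: {(1,0), (2,10), (5,12), (6,3), (7,15)}

|M| = 5 (so the lex-smallest maximum matching has 5 edges)
process left vertices in ascending order; for each, take the smallest-labelled available neighbour that still permits 5 edges overall, or leave it unmatched if none does
lex-smallest matching: {1-0, 2-10, 5-12, 6-3, 7-15}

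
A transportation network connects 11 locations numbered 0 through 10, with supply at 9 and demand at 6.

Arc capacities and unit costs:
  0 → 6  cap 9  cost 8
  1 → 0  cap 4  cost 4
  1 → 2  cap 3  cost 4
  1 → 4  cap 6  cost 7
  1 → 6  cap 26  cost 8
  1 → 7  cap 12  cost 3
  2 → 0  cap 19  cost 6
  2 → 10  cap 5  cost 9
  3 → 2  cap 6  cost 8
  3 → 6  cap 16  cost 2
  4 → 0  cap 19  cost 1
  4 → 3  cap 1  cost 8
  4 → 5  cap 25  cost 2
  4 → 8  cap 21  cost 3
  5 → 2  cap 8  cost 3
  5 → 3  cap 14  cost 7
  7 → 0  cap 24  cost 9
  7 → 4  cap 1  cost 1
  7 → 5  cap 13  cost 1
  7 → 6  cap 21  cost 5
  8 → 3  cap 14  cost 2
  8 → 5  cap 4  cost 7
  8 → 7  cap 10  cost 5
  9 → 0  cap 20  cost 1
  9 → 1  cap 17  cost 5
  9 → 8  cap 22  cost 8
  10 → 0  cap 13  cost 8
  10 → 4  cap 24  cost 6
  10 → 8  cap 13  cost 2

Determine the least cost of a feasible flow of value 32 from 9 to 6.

shortest-cost path #1: 9→0→6 push 9 @ unit cost 9 (adds 81)
shortest-cost path #2: 9→8→3→6 push 14 @ unit cost 12 (adds 168)
shortest-cost path #3: 9→1→6 push 9 @ unit cost 13 (adds 117)
total cost = 366

Minimum cost for 32 units: 366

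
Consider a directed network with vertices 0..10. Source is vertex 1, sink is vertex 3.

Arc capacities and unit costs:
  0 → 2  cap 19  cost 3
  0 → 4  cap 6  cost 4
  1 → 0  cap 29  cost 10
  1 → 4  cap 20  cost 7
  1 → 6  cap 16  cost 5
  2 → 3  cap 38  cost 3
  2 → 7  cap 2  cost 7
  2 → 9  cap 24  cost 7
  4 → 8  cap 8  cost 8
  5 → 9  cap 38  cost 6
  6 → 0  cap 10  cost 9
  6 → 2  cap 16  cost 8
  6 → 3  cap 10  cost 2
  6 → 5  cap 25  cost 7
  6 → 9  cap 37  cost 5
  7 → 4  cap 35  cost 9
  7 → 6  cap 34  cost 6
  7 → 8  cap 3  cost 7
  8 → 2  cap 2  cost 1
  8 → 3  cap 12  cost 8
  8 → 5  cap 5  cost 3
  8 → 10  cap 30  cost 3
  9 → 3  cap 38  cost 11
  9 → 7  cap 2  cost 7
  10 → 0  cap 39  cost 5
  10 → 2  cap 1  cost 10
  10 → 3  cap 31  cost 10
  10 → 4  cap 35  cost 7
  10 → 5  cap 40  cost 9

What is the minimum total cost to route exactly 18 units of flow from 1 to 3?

shortest-cost path #1: 1→6→3 push 10 @ unit cost 7 (adds 70)
shortest-cost path #2: 1→6→2→3 push 6 @ unit cost 16 (adds 96)
shortest-cost path #3: 1→0→2→3 push 2 @ unit cost 16 (adds 32)
total cost = 198

Minimum cost for 18 units: 198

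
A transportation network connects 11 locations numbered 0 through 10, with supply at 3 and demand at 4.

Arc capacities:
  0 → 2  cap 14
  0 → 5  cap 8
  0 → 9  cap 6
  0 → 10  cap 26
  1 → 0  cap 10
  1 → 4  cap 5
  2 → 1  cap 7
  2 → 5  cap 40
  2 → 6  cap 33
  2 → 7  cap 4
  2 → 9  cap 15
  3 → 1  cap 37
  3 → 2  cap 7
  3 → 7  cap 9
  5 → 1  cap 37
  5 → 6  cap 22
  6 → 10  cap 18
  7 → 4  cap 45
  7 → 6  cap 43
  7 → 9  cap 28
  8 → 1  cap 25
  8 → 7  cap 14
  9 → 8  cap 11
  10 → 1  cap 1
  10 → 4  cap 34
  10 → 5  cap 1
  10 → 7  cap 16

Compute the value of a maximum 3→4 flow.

Maximum flow value: 31

augment #1: 3→1→4 bottleneck 5, total now 5
augment #2: 3→7→4 bottleneck 9, total now 14
augment #3: 3→2→7→4 bottleneck 4, total now 18
augment #4: 3→1→0→10→4 bottleneck 10, total now 28
augment #5: 3→2→6→10→4 bottleneck 3, total now 31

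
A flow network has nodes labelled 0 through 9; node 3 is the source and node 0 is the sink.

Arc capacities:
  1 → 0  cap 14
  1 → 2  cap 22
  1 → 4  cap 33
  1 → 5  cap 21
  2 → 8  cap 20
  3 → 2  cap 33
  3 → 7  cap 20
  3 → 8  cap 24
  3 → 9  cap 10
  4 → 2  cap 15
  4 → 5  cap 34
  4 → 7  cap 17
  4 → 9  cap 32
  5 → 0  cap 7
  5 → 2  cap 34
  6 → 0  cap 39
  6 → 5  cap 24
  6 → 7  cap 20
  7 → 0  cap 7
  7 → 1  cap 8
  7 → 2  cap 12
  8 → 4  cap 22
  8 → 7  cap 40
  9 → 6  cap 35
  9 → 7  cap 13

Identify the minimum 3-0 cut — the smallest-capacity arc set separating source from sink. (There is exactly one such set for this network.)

augment #1: 3→7→0 push 7
augment #2: 3→7→1→0 push 8
augment #3: 3→9→6→0 push 10
augment #4: 3→8→4→5→0 push 7
augment #5: 3→8→4→9→6→0 push 15
max flow = 47; residual-reachable set from 3 gives S-side
cut edges (S→T): {(3,9), (7,0), (7,1), (8,4)} total cap 47

Min-cut arcs: {(3,9), (7,0), (7,1), (8,4)} (total capacity 47)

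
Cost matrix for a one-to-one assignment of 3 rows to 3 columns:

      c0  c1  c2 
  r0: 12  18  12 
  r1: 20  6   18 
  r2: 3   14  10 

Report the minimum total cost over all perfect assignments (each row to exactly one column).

optimal assignment: row0→col2 (cost 12), row1→col1 (cost 6), row2→col0 (cost 3)
total = 12 + 6 + 3 = 21

Minimum assignment cost: 21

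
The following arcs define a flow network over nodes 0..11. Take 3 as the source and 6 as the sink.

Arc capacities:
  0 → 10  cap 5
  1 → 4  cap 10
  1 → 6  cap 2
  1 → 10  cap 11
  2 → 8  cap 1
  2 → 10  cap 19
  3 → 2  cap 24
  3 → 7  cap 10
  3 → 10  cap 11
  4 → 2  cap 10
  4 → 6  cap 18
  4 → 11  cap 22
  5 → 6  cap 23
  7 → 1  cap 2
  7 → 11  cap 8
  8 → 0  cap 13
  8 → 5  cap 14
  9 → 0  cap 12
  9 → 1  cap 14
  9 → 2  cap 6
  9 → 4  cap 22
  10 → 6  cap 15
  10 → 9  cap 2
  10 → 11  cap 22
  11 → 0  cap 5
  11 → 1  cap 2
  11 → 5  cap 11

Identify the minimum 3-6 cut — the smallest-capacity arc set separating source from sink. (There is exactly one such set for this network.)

Min-cut arcs: {(2,8), (7,1), (10,6), (10,9), (11,1), (11,5)} (total capacity 33)

augment #1: 3→10→6 push 11
augment #2: 3→2→10→6 push 4
augment #3: 3→7→1→6 push 2
augment #4: 3→2→8→5→6 push 1
augment #5: 3→7→11→5→6 push 8
augment #6: 3→2→10→9→4→6 push 2
augment #7: 3→2→10→11→5→6 push 3
augment #8: 3→2→10→11→1→4→6 push 2
max flow = 33; residual-reachable set from 3 gives S-side
cut edges (S→T): {(2,8), (7,1), (10,6), (10,9), (11,1), (11,5)} total cap 33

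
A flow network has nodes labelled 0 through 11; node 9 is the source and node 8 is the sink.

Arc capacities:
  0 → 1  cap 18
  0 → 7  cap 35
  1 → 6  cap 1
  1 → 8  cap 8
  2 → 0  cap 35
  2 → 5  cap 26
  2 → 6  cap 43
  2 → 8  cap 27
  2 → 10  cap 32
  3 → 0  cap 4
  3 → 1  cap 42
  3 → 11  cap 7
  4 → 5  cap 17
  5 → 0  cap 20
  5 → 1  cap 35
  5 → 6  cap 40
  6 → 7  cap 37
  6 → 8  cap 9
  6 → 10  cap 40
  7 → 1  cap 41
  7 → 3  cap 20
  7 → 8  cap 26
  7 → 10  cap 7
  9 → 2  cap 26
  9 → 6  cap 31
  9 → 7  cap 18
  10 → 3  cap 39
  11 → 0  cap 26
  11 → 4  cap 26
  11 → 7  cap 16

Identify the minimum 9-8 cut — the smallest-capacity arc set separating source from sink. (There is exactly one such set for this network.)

augment #1: 9→2→8 push 26
augment #2: 9→6→8 push 9
augment #3: 9→7→8 push 18
augment #4: 9→6→7→8 push 8
augment #5: 9→6→7→1→8 push 8
max flow = 69; residual-reachable set from 9 gives S-side
cut edges (S→T): {(1,8), (6,8), (7,8), (9,2)} total cap 69

Min-cut arcs: {(1,8), (6,8), (7,8), (9,2)} (total capacity 69)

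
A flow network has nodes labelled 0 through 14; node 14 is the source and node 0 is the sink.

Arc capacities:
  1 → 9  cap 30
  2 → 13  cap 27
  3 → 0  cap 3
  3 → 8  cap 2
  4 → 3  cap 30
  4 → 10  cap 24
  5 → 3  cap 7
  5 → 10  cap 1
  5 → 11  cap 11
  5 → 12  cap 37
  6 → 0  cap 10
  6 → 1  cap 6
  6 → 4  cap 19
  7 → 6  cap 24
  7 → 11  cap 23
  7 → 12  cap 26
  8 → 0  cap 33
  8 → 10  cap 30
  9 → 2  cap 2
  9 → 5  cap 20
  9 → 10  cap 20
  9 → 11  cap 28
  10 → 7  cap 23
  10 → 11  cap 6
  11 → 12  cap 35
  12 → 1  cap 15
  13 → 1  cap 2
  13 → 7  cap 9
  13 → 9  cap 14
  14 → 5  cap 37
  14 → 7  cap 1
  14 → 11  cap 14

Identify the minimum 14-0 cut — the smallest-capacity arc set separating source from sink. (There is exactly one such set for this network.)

augment #1: 14→5→3→0 push 3
augment #2: 14→7→6→0 push 1
augment #3: 14→5→3→8→0 push 2
augment #4: 14→5→10→7→6→0 push 1
augment #5: 14→5→12→1→9→10→7→6→0 push 8
max flow = 15; residual-reachable set from 14 gives S-side
cut edges (S→T): {(3,0), (3,8), (6,0)} total cap 15

Min-cut arcs: {(3,0), (3,8), (6,0)} (total capacity 15)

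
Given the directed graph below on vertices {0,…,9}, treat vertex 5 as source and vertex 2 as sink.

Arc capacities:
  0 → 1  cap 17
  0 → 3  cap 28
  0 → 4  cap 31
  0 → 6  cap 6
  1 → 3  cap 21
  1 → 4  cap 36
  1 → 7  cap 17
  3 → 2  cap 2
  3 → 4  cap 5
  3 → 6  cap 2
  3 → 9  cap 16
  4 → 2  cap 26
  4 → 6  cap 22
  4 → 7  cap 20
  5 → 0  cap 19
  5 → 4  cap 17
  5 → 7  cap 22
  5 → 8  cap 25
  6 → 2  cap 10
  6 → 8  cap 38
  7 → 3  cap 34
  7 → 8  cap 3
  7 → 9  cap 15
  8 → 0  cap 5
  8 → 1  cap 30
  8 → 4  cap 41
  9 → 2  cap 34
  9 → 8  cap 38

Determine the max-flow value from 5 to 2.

Maximum flow value: 69

augment #1: 5→4→2 bottleneck 17, total now 17
augment #2: 5→0→3→2 bottleneck 2, total now 19
augment #3: 5→0→4→2 bottleneck 9, total now 28
augment #4: 5→0→6→2 bottleneck 6, total now 34
augment #5: 5→7→9→2 bottleneck 15, total now 49
augment #6: 5→0→3→6→2 bottleneck 2, total now 51
augment #7: 5→7→3→9→2 bottleneck 7, total now 58
augment #8: 5→8→4→6→2 bottleneck 2, total now 60
augment #9: 5→8→0→3→9→2 bottleneck 5, total now 65
augment #10: 5→8→1→3→9→2 bottleneck 4, total now 69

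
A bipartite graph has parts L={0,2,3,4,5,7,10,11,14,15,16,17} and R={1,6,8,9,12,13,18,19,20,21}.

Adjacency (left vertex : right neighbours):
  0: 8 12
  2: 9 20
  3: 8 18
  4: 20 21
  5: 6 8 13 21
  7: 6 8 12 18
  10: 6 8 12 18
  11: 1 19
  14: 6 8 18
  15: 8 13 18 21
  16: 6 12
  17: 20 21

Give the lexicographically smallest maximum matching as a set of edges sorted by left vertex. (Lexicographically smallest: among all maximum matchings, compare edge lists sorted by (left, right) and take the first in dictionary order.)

|M| = 9 (so the lex-smallest maximum matching has 9 edges)
process left vertices in ascending order; for each, take the smallest-labelled available neighbour that still permits 9 edges overall, or leave it unmatched if none does
lex-smallest matching: {0-8, 2-9, 3-18, 4-20, 5-6, 7-12, 11-1, 15-13, 17-21}

Lex-smallest maximum matching: {(0,8), (2,9), (3,18), (4,20), (5,6), (7,12), (11,1), (15,13), (17,21)}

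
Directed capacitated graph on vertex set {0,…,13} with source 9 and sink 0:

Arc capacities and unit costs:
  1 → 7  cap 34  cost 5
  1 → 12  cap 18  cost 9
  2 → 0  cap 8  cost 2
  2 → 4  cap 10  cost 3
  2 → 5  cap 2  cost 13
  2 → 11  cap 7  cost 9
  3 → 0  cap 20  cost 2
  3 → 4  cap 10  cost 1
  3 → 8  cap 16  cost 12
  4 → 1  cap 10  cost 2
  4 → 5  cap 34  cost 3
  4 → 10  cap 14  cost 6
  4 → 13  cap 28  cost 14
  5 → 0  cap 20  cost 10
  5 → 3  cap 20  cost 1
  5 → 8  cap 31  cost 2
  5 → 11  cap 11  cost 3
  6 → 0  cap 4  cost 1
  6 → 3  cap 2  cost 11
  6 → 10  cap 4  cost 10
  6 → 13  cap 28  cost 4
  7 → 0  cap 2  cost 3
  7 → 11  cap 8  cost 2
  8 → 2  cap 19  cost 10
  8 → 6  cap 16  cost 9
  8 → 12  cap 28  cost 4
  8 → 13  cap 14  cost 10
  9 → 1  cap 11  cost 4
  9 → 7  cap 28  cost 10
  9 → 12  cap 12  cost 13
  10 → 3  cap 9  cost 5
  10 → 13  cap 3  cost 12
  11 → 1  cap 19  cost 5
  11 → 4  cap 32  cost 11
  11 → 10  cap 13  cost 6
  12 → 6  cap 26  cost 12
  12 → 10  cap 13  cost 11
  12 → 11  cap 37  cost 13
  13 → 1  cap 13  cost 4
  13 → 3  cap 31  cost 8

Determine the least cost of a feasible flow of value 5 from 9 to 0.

shortest-cost path #1: 9→1→7→0 push 2 @ unit cost 12 (adds 24)
shortest-cost path #2: 9→1→7→11→10→3→0 push 3 @ unit cost 24 (adds 72)
total cost = 96

Minimum cost for 5 units: 96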